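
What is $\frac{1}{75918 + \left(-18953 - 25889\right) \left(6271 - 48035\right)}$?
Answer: $\frac{1}{1872857206} \approx 5.3394 \cdot 10^{-10}$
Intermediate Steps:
$\frac{1}{75918 + \left(-18953 - 25889\right) \left(6271 - 48035\right)} = \frac{1}{75918 - -1872781288} = \frac{1}{75918 + 1872781288} = \frac{1}{1872857206}$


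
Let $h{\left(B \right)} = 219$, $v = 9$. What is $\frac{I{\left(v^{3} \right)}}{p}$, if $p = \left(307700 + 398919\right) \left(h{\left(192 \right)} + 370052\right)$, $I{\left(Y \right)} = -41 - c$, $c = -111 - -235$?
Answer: $- \frac{15}{23785502159} \approx -6.3064 \cdot 10^{-10}$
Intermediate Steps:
$c = 124$ ($c = -111 + 235 = 124$)
$I{\left(Y \right)} = -165$ ($I{\left(Y \right)} = -41 - 124 = -165$)
$p = 261640523749$ ($p = \left(307700 + 398919\right) \left(219 + 370052\right) = 706619 \cdot 370271 = 261640523749$)
$\frac{I{\left(v^{3} \right)}}{p} = - \frac{165}{261640523749} = \left(-165\right) \frac{1}{261640523749} = - \frac{15}{23785502159}$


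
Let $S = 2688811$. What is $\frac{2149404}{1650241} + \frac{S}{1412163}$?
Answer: $\frac{7472494954303}{2330409281283} \approx 3.2065$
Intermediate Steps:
$\frac{2149404}{1650241} + \frac{S}{1412163} = \frac{2149404}{1650241} + \frac{2688811}{1412163} = \frac{7472494954303}{2330409281283}$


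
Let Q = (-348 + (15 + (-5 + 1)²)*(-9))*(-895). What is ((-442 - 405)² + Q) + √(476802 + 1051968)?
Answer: 1278574 + √1528770 ≈ 1.2798e+6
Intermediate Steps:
Q = 561165 (Q = (-348 + (15 + (-4)²)*(-9))*(-895) = (-348 + (15 + 16)*(-9))*(-895) = (-348 + 31*(-9))*(-895) = (-348 - 279)*(-895) = -627*(-895) = 561165)
((-442 - 405)² + Q) + √(476802 + 1051968) = ((-442 - 405)² + 561165) + √(476802 + 1051968) = ((-847)² + 561165) + √1528770 = (717409 + 561165) + √1528770 = 1278574 + √1528770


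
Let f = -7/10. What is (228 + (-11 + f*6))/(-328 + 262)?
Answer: -532/165 ≈ -3.2242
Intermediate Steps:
f = -7/10 (f = -7*1/10 = -7/10 ≈ -0.70000)
(228 + (-11 + f*6))/(-328 + 262) = (228 + (-11 - 7/10*6))/(-328 + 262) = (228 + (-11 - 21/5))/(-66) = (228 - 76/5)*(-1/66) = (1064/5)*(-1/66) = -532/165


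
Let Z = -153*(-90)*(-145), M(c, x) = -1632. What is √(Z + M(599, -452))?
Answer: I*√1998282 ≈ 1413.6*I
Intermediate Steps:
Z = -1996650 (Z = 13770*(-145) = -1996650)
√(Z + M(599, -452)) = √(-1996650 - 1632) = √(-1998282) = I*√1998282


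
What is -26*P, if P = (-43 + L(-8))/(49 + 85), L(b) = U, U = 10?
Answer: 429/67 ≈ 6.4030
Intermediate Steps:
L(b) = 10
P = -33/134 (P = (-43 + 10)/(49 + 85) = -33/134 ≈ -0.24627)
-26*P = -26*(-33/134) = 429/67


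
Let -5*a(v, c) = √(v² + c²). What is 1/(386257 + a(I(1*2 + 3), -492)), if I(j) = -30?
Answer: 568025/219403618133 + 30*√6749/3729861508261 ≈ 2.5896e-6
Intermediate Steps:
a(v, c) = -√(c² + v²)/5 (a(v, c) = -√(v² + c²)/5 = -√(c² + v²)/5)
1/(386257 + a(I(1*2 + 3), -492)) = 1/(386257 - √((-492)² + (-30)²)/5) = 1/(386257 - √(242064 + 900)/5) = 1/(386257 - 6*√6749/5)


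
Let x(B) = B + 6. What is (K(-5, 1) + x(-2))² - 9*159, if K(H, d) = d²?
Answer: -1406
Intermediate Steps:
x(B) = 6 + B
(K(-5, 1) + x(-2))² - 9*159 = (1² + (6 - 2))² - 9*159 = (1 + 4)² - 1431 = 5² - 1431 = 25 - 1431 = -1406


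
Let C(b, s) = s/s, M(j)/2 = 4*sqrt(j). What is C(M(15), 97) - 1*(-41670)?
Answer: 41671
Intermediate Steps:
M(j) = 8*sqrt(j) (M(j) = 2*(4*sqrt(j)) = 8*sqrt(j))
C(b, s) = 1
C(M(15), 97) - 1*(-41670) = 1 - 1*(-41670) = 1 + 41670 = 41671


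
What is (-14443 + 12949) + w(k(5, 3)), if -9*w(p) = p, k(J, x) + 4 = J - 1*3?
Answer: -13444/9 ≈ -1493.8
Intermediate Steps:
k(J, x) = -7 + J (k(J, x) = -4 + (J - 1*3) = -4 + (J - 3) = -4 + (-3 + J) = -7 + J)
w(p) = -p/9
(-14443 + 12949) + w(k(5, 3)) = (-14443 + 12949) - (-7 + 5)/9 = -1494 - 1/9*(-2) = -1494 + 2/9 = -13444/9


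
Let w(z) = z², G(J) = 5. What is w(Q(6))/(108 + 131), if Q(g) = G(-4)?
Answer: 25/239 ≈ 0.10460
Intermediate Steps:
Q(g) = 5
w(Q(6))/(108 + 131) = 5²/(108 + 131) = 25/239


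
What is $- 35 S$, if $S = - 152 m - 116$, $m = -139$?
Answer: $-735420$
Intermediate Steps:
$S = 21012$ ($S = \left(-152\right) \left(-139\right) - 116 = 21128 - 116 = 21012$)
$- 35 S = \left(-35\right) 21012 = -735420$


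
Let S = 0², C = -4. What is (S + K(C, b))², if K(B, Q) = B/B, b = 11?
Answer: 1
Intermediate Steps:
K(B, Q) = 1
S = 0
(S + K(C, b))² = (0 + 1)² = 1² = 1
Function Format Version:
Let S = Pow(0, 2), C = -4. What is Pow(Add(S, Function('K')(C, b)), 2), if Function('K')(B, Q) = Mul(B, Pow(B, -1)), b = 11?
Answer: 1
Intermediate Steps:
Function('K')(B, Q) = 1
S = 0
Pow(Add(S, Function('K')(C, b)), 2) = Pow(Add(0, 1), 2) = Pow(1, 2) = 1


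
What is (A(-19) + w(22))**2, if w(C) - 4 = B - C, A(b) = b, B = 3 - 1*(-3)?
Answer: 961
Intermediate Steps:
B = 6 (B = 3 + 3 = 6)
w(C) = 10 - C (w(C) = 4 + (6 - C) = 10 - C)
(A(-19) + w(22))**2 = (-19 + (10 - 1*22))**2 = (-19 + (10 - 22))**2 = (-19 - 12)**2 = (-31)**2 = 961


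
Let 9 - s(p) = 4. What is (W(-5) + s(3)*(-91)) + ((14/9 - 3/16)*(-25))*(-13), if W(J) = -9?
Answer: -2791/144 ≈ -19.382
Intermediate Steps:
s(p) = 5 (s(p) = 9 - 1*4 = 9 - 4 = 5)
(W(-5) + s(3)*(-91)) + ((14/9 - 3/16)*(-25))*(-13) = (-9 + 5*(-91)) + ((14/9 - 3/16)*(-25))*(-13) = (-9 - 455) + ((14*(1/9) - 3*1/16)*(-25))*(-13) = -464 + ((14/9 - 3/16)*(-25))*(-13) = -464 + ((197/144)*(-25))*(-13) = -464 - 4925/144*(-13) = -464 + 64025/144 = -2791/144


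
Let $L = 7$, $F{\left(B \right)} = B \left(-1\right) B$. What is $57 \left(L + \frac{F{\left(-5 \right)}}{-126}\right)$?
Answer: $\frac{17233}{42} \approx 410.31$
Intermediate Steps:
$F{\left(B \right)} = - B^{2}$ ($F{\left(B \right)} = - B B = - B^{2}$)
$57 \left(L + \frac{F{\left(-5 \right)}}{-126}\right) = 57 \left(7 + \frac{\left(-1\right) \left(-5\right)^{2}}{-126}\right) = 57 \left(7 + \left(-1\right) 25 \left(- \frac{1}{126}\right)\right) = 57 \left(7 - - \frac{25}{126}\right) = 57 \left(7 + \frac{25}{126}\right) = 57 \cdot \frac{907}{126} = \frac{17233}{42}$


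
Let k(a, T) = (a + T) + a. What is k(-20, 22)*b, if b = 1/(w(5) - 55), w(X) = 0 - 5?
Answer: 3/10 ≈ 0.30000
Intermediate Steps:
k(a, T) = T + 2*a (k(a, T) = (T + a) + a = T + 2*a)
w(X) = -5
b = -1/60 (b = 1/(-5 - 55) = 1/(-60) = -1/60 ≈ -0.016667)
k(-20, 22)*b = (22 + 2*(-20))*(-1/60) = (22 - 40)*(-1/60) = -18*(-1/60) = 3/10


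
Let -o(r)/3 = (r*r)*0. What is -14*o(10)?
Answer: 0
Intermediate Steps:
o(r) = 0 (o(r) = -3*r*r*0 = -3*r**2*0 = -3*0 = 0)
-14*o(10) = -14*0 = 0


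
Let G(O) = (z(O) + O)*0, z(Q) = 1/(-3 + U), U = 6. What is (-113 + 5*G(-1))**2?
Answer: 12769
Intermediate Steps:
z(Q) = 1/3 (z(Q) = 1/(-3 + 6) = 1/3)
G(O) = 0 (G(O) = (1/3 + O)*0 = 0)
(-113 + 5*G(-1))**2 = (-113 + 5*0)**2 = (-113 + 0)**2 = (-113)**2 = 12769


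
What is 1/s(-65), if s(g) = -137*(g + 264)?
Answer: -1/27263 ≈ -3.6680e-5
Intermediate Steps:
s(g) = -36168 - 137*g (s(g) = -137*(264 + g) = -36168 - 137*g)
1/s(-65) = 1/(-36168 - 137*(-65)) = 1/(-36168 + 8905) = 1/(-27263) = -1/27263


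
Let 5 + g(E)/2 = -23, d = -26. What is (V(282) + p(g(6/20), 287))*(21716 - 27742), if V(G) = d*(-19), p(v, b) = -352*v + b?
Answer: -123490818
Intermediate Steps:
g(E) = -56 (g(E) = -10 + 2*(-23) = -10 - 46 = -56)
p(v, b) = b - 352*v
V(G) = 494 (V(G) = -26*(-19) = 494)
(V(282) + p(g(6/20), 287))*(21716 - 27742) = (494 + (287 - 352*(-56)))*(21716 - 27742) = (494 + (287 + 19712))*(-6026) = (494 + 19999)*(-6026) = 20493*(-6026) = -123490818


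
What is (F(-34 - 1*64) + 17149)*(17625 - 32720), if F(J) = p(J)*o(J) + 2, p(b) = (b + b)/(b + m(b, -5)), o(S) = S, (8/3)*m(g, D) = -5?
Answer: -204537023575/799 ≈ -2.5599e+8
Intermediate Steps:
m(g, D) = -15/8 (m(g, D) = (3/8)*(-5) = -15/8)
p(b) = 2*b/(-15/8 + b) (p(b) = (b + b)/(b - 15/8) = (2*b)/(-15/8 + b) = 2*b/(-15/8 + b))
F(J) = 2 + 16*J²/(-15 + 8*J) (F(J) = (16*J/(-15 + 8*J))*J + 2 = 16*J²/(-15 + 8*J) + 2 = 2 + 16*J²/(-15 + 8*J))
(F(-34 - 1*64) + 17149)*(17625 - 32720) = (2*(-15 + 8*(-34 - 1*64) + 8*(-34 - 1*64)²)/(-15 + 8*(-34 - 1*64)) + 17149)*(17625 - 32720) = (2*(-15 + 8*(-34 - 64) + 8*(-34 - 64)²)/(-15 + 8*(-34 - 64)) + 17149)*(-15095) = (2*(-15 + 8*(-98) + 8*(-98)²)/(-15 + 8*(-98)) + 17149)*(-15095) = (2*(-15 - 784 + 8*9604)/(-15 - 784) + 17149)*(-15095) = (2*(-15 - 784 + 76832)/(-799) + 17149)*(-15095) = (2*(-1/799)*76033 + 17149)*(-15095) = (-152066/799 + 17149)*(-15095) = (13549985/799)*(-15095) = -204537023575/799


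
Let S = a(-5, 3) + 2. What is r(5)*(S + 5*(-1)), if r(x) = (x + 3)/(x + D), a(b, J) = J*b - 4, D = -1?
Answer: -44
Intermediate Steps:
a(b, J) = -4 + J*b
S = -17 (S = (-4 + 3*(-5)) + 2 = (-4 - 15) + 2 = -19 + 2 = -17)
r(x) = (3 + x)/(-1 + x) (r(x) = (x + 3)/(x - 1) = (3 + x)/(-1 + x))
r(5)*(S + 5*(-1)) = ((3 + 5)/(-1 + 5))*(-17 + 5*(-1)) = (8/4)*(-17 - 5) = ((¼)*8)*(-22) = 2*(-22) = -44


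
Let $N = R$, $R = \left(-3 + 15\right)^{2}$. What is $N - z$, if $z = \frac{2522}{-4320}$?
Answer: $\frac{312301}{2160} \approx 144.58$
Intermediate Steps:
$R = 144$ ($R = 12^{2} = 144$)
$N = 144$
$z = - \frac{1261}{2160}$ ($z = 2522 \left(- \frac{1}{4320}\right) = - \frac{1261}{2160} \approx -0.5838$)
$N - z = 144 - - \frac{1261}{2160} = 144 + \frac{1261}{2160} = \frac{312301}{2160}$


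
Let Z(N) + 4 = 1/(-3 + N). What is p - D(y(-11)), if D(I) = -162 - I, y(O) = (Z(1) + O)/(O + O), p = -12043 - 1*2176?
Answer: -618477/44 ≈ -14056.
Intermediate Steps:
p = -14219 (p = -12043 - 2176 = -14219)
Z(N) = -4 + 1/(-3 + N)
y(O) = (-9/2 + O)/(2*O) (y(O) = ((13 - 4*1)/(-3 + 1) + O)/(O + O) = ((13 - 4)/(-2) + O)/((2*O)) = (-½*9 + O)*(1/(2*O)) = (-9/2 + O)*(1/(2*O)) = (-9/2 + O)/(2*O))
p - D(y(-11)) = -14219 - (-162 - (-9 + 2*(-11))/(4*(-11))) = -14219 - (-162 - (-1)*(-9 - 22)/(4*11)) = -14219 - (-162 - (-1)*(-31)/(4*11)) = -14219 - (-162 - 1*31/44) = -14219 - (-162 - 31/44) = -14219 - 1*(-7159/44) = -14219 + 7159/44 = -618477/44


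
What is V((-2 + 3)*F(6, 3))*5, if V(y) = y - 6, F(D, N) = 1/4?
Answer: -115/4 ≈ -28.750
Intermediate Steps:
F(D, N) = ¼ (F(D, N) = 1*(¼) = ¼)
V(y) = -6 + y
V((-2 + 3)*F(6, 3))*5 = (-6 + (-2 + 3)*(¼))*5 = (-6 + 1*(¼))*5 = (-6 + ¼)*5 = -23/4*5 = -115/4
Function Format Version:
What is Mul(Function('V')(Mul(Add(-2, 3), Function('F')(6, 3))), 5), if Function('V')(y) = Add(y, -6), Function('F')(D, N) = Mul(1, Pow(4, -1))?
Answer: Rational(-115, 4) ≈ -28.750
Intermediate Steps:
Function('F')(D, N) = Rational(1, 4) (Function('F')(D, N) = Mul(1, Rational(1, 4)) = Rational(1, 4))
Function('V')(y) = Add(-6, y)
Mul(Function('V')(Mul(Add(-2, 3), Function('F')(6, 3))), 5) = Mul(Add(-6, Mul(Add(-2, 3), Rational(1, 4))), 5) = Mul(Add(-6, Mul(1, Rational(1, 4))), 5) = Mul(Add(-6, Rational(1, 4)), 5) = Mul(Rational(-23, 4), 5) = Rational(-115, 4)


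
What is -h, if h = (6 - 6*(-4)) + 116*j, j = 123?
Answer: -14298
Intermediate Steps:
h = 14298 (h = (6 - 6*(-4)) + 116*123 = (6 + 24) + 14268 = 30 + 14268 = 14298)
-h = -1*14298 = -14298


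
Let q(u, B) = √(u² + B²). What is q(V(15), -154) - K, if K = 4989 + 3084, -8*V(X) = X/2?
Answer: -8073 + √6071521/16 ≈ -7919.0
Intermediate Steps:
V(X) = -X/16 (V(X) = -X/(8*2) = -X/16)
q(u, B) = √(B² + u²)
K = 8073
q(V(15), -154) - K = √((-154)² + (-1/16*15)²) - 1*8073 = √(23716 + (-15/16)²) - 8073 = √(23716 + 225/256) - 8073 = √(6071521/256) - 8073 = √6071521/16 - 8073 = -8073 + √6071521/16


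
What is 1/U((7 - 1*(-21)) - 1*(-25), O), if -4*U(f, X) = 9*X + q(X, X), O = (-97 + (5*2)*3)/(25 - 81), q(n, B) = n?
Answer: -112/335 ≈ -0.33433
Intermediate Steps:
O = 67/56 (O = (-97 + 10*3)/(-56) = (-97 + 30)*(-1/56) = -67*(-1/56) = 67/56 ≈ 1.1964)
U(f, X) = -5*X/2 (U(f, X) = -(9*X + X)/4 = -5*X/2)
1/U((7 - 1*(-21)) - 1*(-25), O) = 1/(-5/2*67/56) = 1/(-335/112) = -112/335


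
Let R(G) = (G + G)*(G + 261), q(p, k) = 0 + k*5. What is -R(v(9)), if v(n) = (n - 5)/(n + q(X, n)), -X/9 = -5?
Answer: -28196/729 ≈ -38.678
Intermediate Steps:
X = 45 (X = -9*(-5) = 45)
q(p, k) = 5*k (q(p, k) = 0 + 5*k = 5*k)
v(n) = (-5 + n)/(6*n) (v(n) = (n - 5)/(n + 5*n) = (-5 + n)/((6*n)) = (-5 + n)*(1/(6*n)) = (-5 + n)/(6*n))
R(G) = 2*G*(261 + G) (R(G) = (2*G)*(261 + G) = 2*G*(261 + G))
-R(v(9)) = -2*(⅙)*(-5 + 9)/9*(261 + (⅙)*(-5 + 9)/9) = -2*(⅙)*(⅑)*4*(261 + (⅙)*(⅑)*4) = -2*2*(261 + 2/27)/27 = -2*2*7049/(27*27) = -1*28196/729 = -28196/729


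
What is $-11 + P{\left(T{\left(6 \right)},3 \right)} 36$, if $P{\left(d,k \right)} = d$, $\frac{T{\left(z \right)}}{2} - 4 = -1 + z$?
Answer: $637$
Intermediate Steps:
$T{\left(z \right)} = 6 + 2 z$ ($T{\left(z \right)} = 8 + 2 \left(-1 + z\right) = 8 + \left(-2 + 2 z\right) = 6 + 2 z$)
$-11 + P{\left(T{\left(6 \right)},3 \right)} 36 = -11 + \left(6 + 2 \cdot 6\right) 36 = -11 + \left(6 + 12\right) 36 = -11 + 18 \cdot 36 = -11 + 648 = 637$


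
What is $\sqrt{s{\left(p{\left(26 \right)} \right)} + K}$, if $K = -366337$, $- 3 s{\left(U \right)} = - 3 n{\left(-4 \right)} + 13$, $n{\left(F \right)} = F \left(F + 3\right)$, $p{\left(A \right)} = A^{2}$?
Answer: $\frac{2 i \sqrt{824259}}{3} \approx 605.26 i$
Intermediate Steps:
$n{\left(F \right)} = F \left(3 + F\right)$
$s{\left(U \right)} = - \frac{1}{3}$ ($s{\left(U \right)} = - \frac{- 3 \left(- 4 \left(3 - 4\right)\right) + 13}{3} = - \frac{- 3 \left(\left(-4\right) \left(-1\right)\right) + 13}{3} = - \frac{\left(-3\right) 4 + 13}{3} = - \frac{-12 + 13}{3} = \left(- \frac{1}{3}\right) 1 = - \frac{1}{3}$)
$\sqrt{s{\left(p{\left(26 \right)} \right)} + K} = \sqrt{- \frac{1}{3} - 366337} = \sqrt{- \frac{1099012}{3}} = \frac{2 i \sqrt{824259}}{3}$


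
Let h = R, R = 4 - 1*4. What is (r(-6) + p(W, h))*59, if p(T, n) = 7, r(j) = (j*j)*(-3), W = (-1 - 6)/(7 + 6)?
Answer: -5959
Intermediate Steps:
R = 0 (R = 4 - 4 = 0)
h = 0
W = -7/13 ≈ -0.53846
r(j) = -3*j² (r(j) = j²*(-3) = -3*j²)
(r(-6) + p(W, h))*59 = (-3*(-6)² + 7)*59 = (-3*36 + 7)*59 = (-108 + 7)*59 = -101*59 = -5959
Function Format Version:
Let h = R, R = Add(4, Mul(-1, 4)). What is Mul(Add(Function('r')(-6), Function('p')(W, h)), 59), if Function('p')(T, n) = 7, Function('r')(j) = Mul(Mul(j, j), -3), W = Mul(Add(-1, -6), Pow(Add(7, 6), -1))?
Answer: -5959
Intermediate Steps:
R = 0 (R = Add(4, -4) = 0)
h = 0
W = Rational(-7, 13) (W = Mul(-7, Pow(13, -1)) = Mul(-7, Rational(1, 13)) = Rational(-7, 13) ≈ -0.53846)
Function('r')(j) = Mul(-3, Pow(j, 2)) (Function('r')(j) = Mul(Pow(j, 2), -3) = Mul(-3, Pow(j, 2)))
Mul(Add(Function('r')(-6), Function('p')(W, h)), 59) = Mul(Add(Mul(-3, Pow(-6, 2)), 7), 59) = Mul(Add(Mul(-3, 36), 7), 59) = Mul(Add(-108, 7), 59) = Mul(-101, 59) = -5959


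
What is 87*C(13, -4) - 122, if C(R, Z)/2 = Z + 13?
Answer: 1444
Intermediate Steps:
C(R, Z) = 26 + 2*Z (C(R, Z) = 2*(Z + 13) = 2*(13 + Z) = 26 + 2*Z)
87*C(13, -4) - 122 = 87*(26 + 2*(-4)) - 122 = 87*(26 - 8) - 122 = 87*18 - 122 = 1566 - 122 = 1444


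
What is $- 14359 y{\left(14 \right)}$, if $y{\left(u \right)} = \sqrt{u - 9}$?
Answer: $- 14359 \sqrt{5} \approx -32108.0$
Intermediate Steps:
$y{\left(u \right)} = \sqrt{-9 + u}$
$- 14359 y{\left(14 \right)} = - 14359 \sqrt{-9 + 14} = - 14359 \sqrt{5}$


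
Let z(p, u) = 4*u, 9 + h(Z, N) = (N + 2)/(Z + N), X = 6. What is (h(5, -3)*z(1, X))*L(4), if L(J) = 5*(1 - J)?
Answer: 3420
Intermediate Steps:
h(Z, N) = -9 + (2 + N)/(N + Z) (h(Z, N) = -9 + (N + 2)/(Z + N) = -9 + (2 + N)/(N + Z))
L(J) = 5 - 5*J
(h(5, -3)*z(1, X))*L(4) = (((2 - 9*5 - 8*(-3))/(-3 + 5))*(4*6))*(5 - 5*4) = (((2 - 45 + 24)/2)*24)*(5 - 20) = (((1/2)*(-19))*24)*(-15) = -19/2*24*(-15) = -228*(-15) = 3420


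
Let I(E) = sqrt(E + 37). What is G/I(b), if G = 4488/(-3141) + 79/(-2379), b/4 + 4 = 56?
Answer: -404633*sqrt(5)/9686495 ≈ -0.093407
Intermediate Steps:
b = 208 (b = -16 + 4*56 = -16 + 224 = 208)
I(E) = sqrt(37 + E)
G = -404633/276757 (G = 4488*(-1/3141) + 79*(-1/2379) = -1496/1047 - 79/2379 = -404633/276757 ≈ -1.4621)
G/I(b) = -404633/(276757*sqrt(37 + 208)) = -404633*sqrt(5)/35/276757 = -404633*sqrt(5)/9686495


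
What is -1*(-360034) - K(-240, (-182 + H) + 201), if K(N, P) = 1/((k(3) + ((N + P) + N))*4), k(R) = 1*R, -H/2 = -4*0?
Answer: 659582289/1832 ≈ 3.6003e+5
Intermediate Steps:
H = 0 (H = -(-8)*0 = -2*0 = 0)
k(R) = R
K(N, P) = 1/(12 + 4*P + 8*N) (K(N, P) = 1/((3 + ((N + P) + N))*4) = 1/((3 + (P + 2*N))*4) = 1/((3 + P + 2*N)*4) = 1/(12 + 4*P + 8*N))
-1*(-360034) - K(-240, (-182 + H) + 201) = -1*(-360034) - 1/(4*(3 + ((-182 + 0) + 201) + 2*(-240))) = 360034 - 1/(4*(3 + (-182 + 201) - 480)) = 360034 - 1/(4*(3 + 19 - 480)) = 360034 - 1/(4*(-458)) = 360034 - (-1)/(4*458) = 360034 - 1*(-1/1832) = 360034 + 1/1832 = 659582289/1832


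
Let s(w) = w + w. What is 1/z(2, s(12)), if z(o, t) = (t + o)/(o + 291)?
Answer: 293/26 ≈ 11.269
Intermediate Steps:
s(w) = 2*w
z(o, t) = (o + t)/(291 + o)
1/z(2, s(12)) = 1/((2 + 2*12)/(291 + 2)) = 1/((2 + 24)/293) = 1/((1/293)*26) = 1/(26/293) = 293/26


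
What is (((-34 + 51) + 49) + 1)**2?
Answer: 4489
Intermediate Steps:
(((-34 + 51) + 49) + 1)**2 = ((17 + 49) + 1)**2 = (66 + 1)**2 = 67**2 = 4489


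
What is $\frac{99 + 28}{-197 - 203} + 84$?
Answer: $\frac{33473}{400} \approx 83.682$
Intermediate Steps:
$\frac{99 + 28}{-197 - 203} + 84 = \frac{127}{-400} + 84 = 127 \left(- \frac{1}{400}\right) + 84 = - \frac{127}{400} + 84 = \frac{33473}{400}$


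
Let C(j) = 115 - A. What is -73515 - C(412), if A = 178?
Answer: -73452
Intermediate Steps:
C(j) = -63 (C(j) = 115 - 1*178 = 115 - 178 = -63)
-73515 - C(412) = -73515 - 1*(-63) = -73515 + 63 = -73452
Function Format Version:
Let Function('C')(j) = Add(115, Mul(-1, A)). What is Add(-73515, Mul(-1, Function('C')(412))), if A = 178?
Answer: -73452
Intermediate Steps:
Function('C')(j) = -63 (Function('C')(j) = Add(115, Mul(-1, 178)) = Add(115, -178) = -63)
Add(-73515, Mul(-1, Function('C')(412))) = Add(-73515, Mul(-1, -63)) = Add(-73515, 63) = -73452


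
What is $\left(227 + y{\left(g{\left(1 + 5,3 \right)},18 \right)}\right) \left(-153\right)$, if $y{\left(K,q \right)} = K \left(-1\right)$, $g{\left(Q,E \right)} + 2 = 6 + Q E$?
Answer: $-31365$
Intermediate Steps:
$g{\left(Q,E \right)} = 4 + E Q$ ($g{\left(Q,E \right)} = -2 + \left(6 + Q E\right) = -2 + \left(6 + E Q\right) = 4 + E Q$)
$y{\left(K,q \right)} = - K$
$\left(227 + y{\left(g{\left(1 + 5,3 \right)},18 \right)}\right) \left(-153\right) = \left(227 - \left(4 + 3 \left(1 + 5\right)\right)\right) \left(-153\right) = \left(227 - \left(4 + 3 \cdot 6\right)\right) \left(-153\right) = \left(227 - \left(4 + 18\right)\right) \left(-153\right) = \left(227 - 22\right) \left(-153\right) = 205 \left(-153\right) = -31365$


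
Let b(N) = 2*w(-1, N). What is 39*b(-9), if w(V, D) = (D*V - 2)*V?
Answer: -546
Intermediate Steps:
w(V, D) = V*(-2 + D*V) (w(V, D) = (-2 + D*V)*V = V*(-2 + D*V))
b(N) = 4 + 2*N (b(N) = 2*(-(-2 + N*(-1))) = 2*(-(-2 - N)) = 2*(2 + N) = 4 + 2*N)
39*b(-9) = 39*(4 + 2*(-9)) = 39*(4 - 18) = 39*(-14) = -546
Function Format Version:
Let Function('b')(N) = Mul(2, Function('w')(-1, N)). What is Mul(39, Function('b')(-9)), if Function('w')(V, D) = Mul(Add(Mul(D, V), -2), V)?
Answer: -546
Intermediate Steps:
Function('w')(V, D) = Mul(V, Add(-2, Mul(D, V))) (Function('w')(V, D) = Mul(Add(-2, Mul(D, V)), V) = Mul(V, Add(-2, Mul(D, V))))
Function('b')(N) = Add(4, Mul(2, N)) (Function('b')(N) = Mul(2, Mul(-1, Add(-2, Mul(N, -1)))) = Mul(2, Mul(-1, Add(-2, Mul(-1, N)))) = Mul(2, Add(2, N)) = Add(4, Mul(2, N)))
Mul(39, Function('b')(-9)) = Mul(39, Add(4, Mul(2, -9))) = Mul(39, Add(4, -18)) = Mul(39, -14) = -546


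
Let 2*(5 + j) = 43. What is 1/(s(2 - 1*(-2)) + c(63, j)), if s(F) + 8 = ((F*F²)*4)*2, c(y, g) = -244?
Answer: 1/260 ≈ 0.0038462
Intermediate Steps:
j = 33/2 (j = -5 + (½)*43 = -5 + 43/2 = 33/2 ≈ 16.500)
s(F) = -8 + 8*F³ (s(F) = -8 + ((F*F²)*4)*2 = -8 + (F³*4)*2 = -8 + (4*F³)*2 = -8 + 8*F³)
1/(s(2 - 1*(-2)) + c(63, j)) = 1/((-8 + 8*(2 - 1*(-2))³) - 244) = 1/((-8 + 8*(2 + 2)³) - 244) = 1/((-8 + 8*4³) - 244) = 1/((-8 + 8*64) - 244) = 1/((-8 + 512) - 244) = 1/(504 - 244) = 1/260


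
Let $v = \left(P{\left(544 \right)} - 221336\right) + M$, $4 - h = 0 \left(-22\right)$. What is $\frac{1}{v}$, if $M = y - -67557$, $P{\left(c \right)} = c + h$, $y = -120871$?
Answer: $- \frac{1}{274102} \approx -3.6483 \cdot 10^{-6}$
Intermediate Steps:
$h = 4$ ($h = 4 - 0 \left(-22\right) = 4 - 0 = 4 + 0 = 4$)
$P{\left(c \right)} = 4 + c$ ($P{\left(c \right)} = c + 4 = 4 + c$)
$M = -53314$ ($M = -120871 - -67557 = -120871 + 67557 = -53314$)
$v = -274102$ ($v = \left(\left(4 + 544\right) - 221336\right) - 53314 = \left(548 - 221336\right) - 53314 = -220788 - 53314 = -274102$)
$\frac{1}{v} = \frac{1}{-274102} = - \frac{1}{274102}$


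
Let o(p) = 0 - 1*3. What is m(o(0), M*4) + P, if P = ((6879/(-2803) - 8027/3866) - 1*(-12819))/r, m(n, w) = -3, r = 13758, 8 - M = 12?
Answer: -308398798985/149087163684 ≈ -2.0686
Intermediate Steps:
M = -4 (M = 8 - 1*12 = 8 - 12 = -4)
o(p) = -3 (o(p) = 0 - 3 = -3)
P = 138862692067/149087163684 (P = ((6879/(-2803) - 8027/3866) - 1*(-12819))/13758 = ((6879*(-1/2803) - 8027*1/3866) + 12819)*(1/13758) = ((-6879/2803 - 8027/3866) + 12819)*(1/13758) = (-49093895/10836398 + 12819)*(1/13758) = (138862692067/10836398)*(1/13758) = 138862692067/149087163684 ≈ 0.93142)
m(o(0), M*4) + P = -3 + 138862692067/149087163684 = -308398798985/149087163684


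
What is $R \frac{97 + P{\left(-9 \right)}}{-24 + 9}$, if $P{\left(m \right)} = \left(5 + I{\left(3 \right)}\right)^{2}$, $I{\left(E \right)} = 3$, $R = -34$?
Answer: $\frac{5474}{15} \approx 364.93$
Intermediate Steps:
$P{\left(m \right)} = 64$ ($P{\left(m \right)} = \left(5 + 3\right)^{2} = 8^{2} = 64$)
$R \frac{97 + P{\left(-9 \right)}}{-24 + 9} = - 34 \frac{97 + 64}{-24 + 9} = - 34 \frac{161}{-15} = - 34 \cdot 161 \left(- \frac{1}{15}\right) = \left(-34\right) \left(- \frac{161}{15}\right) = \frac{5474}{15}$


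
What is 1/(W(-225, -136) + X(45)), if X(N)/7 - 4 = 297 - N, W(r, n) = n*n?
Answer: 1/20288 ≈ 4.9290e-5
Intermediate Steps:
W(r, n) = n**2
X(N) = 2107 - 7*N (X(N) = 28 + 7*(297 - N) = 28 + (2079 - 7*N) = 2107 - 7*N)
1/(W(-225, -136) + X(45)) = 1/((-136)**2 + (2107 - 7*45)) = 1/(18496 + (2107 - 315)) = 1/(18496 + 1792) = 1/20288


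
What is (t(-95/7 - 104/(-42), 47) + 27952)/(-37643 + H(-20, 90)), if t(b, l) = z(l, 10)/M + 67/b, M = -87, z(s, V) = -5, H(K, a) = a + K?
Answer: -566493748/761642283 ≈ -0.74378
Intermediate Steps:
H(K, a) = K + a
t(b, l) = 5/87 + 67/b (t(b, l) = -5/(-87) + 67/b = -5*(-1/87) + 67/b = 5/87 + 67/b)
(t(-95/7 - 104/(-42), 47) + 27952)/(-37643 + H(-20, 90)) = ((5/87 + 67/(-95/7 - 104/(-42))) + 27952)/(-37643 + (-20 + 90)) = ((5/87 + 67/(-95*⅐ - 104*(-1/42))) + 27952)/(-37643 + 70) = ((5/87 + 67/(-95/7 + 52/21)) + 27952)/(-37573) = ((5/87 + 67/(-233/21)) + 27952)*(-1/37573) = ((5/87 + 67*(-21/233)) + 27952)*(-1/37573) = ((5/87 - 1407/233) + 27952)*(-1/37573) = (-121244/20271 + 27952)*(-1/37573) = (566493748/20271)*(-1/37573) = -566493748/761642283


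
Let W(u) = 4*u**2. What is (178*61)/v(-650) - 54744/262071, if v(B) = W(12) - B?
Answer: 463075129/53549841 ≈ 8.6476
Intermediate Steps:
v(B) = 576 - B (v(B) = 4*12**2 - B = 4*144 - B = 576 - B)
(178*61)/v(-650) - 54744/262071 = (178*61)/(576 - 1*(-650)) - 54744/262071 = 10858/(576 + 650) - 54744*1/262071 = 10858/1226 - 18248/87357 = 10858*(1/1226) - 18248/87357 = 5429/613 - 18248/87357 = 463075129/53549841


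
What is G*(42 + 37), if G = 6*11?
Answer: 5214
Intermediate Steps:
G = 66
G*(42 + 37) = 66*(42 + 37) = 66*79 = 5214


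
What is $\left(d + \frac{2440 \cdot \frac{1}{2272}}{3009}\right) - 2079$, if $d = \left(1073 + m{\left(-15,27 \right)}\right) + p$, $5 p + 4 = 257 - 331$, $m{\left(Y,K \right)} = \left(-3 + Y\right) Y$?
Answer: $- \frac{3211419923}{4272780} \approx -751.6$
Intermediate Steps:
$m{\left(Y,K \right)} = Y \left(-3 + Y\right)$
$p = - \frac{78}{5}$ ($p = - \frac{4}{5} + \frac{257 - 331}{5} = - \frac{4}{5} + \frac{1}{5} \left(-74\right) = - \frac{4}{5} - \frac{74}{5} = - \frac{78}{5} \approx -15.6$)
$d = \frac{6637}{5}$ ($d = \left(1073 - 15 \left(-3 - 15\right)\right) - \frac{78}{5} = \left(1073 - -270\right) - \frac{78}{5} = \left(1073 + 270\right) - \frac{78}{5} = 1343 - \frac{78}{5} = \frac{6637}{5} \approx 1327.4$)
$\left(d + \frac{2440 \cdot \frac{1}{2272}}{3009}\right) - 2079 = \left(\frac{6637}{5} + \frac{2440 \cdot \frac{1}{2272}}{3009}\right) - 2079 = \left(\frac{6637}{5} + 2440 \cdot \frac{1}{2272} \cdot \frac{1}{3009}\right) - 2079 = \left(\frac{6637}{5} + \frac{305}{284} \cdot \frac{1}{3009}\right) - 2079 = \left(\frac{6637}{5} + \frac{305}{854556}\right) - 2079 = \frac{5671689697}{4272780} - 2079 = - \frac{3211419923}{4272780}$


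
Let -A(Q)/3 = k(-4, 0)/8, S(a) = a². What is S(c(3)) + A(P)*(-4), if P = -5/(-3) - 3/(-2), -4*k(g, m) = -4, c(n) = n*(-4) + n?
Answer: 165/2 ≈ 82.500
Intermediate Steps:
c(n) = -3*n (c(n) = -4*n + n = -3*n)
k(g, m) = 1 (k(g, m) = -¼*(-4) = 1)
P = 19/6 (P = -5*(-⅓) - 3*(-½) = 5/3 + 3/2 = 19/6 ≈ 3.1667)
A(Q) = -3/8
S(c(3)) + A(P)*(-4) = (-3*3)² - 3/8*(-4) = (-9)² + 3/2 = 81 + 3/2 = 165/2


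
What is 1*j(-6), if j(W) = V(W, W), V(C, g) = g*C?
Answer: 36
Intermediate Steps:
V(C, g) = C*g
j(W) = W² (j(W) = W*W = W²)
1*j(-6) = 1*(-6)² = 1*36 = 36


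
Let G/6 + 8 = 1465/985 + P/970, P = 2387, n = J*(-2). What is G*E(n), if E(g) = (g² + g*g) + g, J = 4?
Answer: -55747512/19109 ≈ -2917.3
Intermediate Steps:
n = -8 (n = 4*(-2) = -8)
E(g) = g + 2*g² (E(g) = (g² + g²) + g = 2*g² + g = g + 2*g²)
G = -2322813/95545 (G = -48 + 6*(1465/985 + 2387/970) = -48 + 6*(1465*(1/985) + 2387*(1/970)) = -48 + 6*(293/197 + 2387/970) = -48 + 6*(754449/191090) = -48 + 2263347/95545 = -2322813/95545 ≈ -24.311)
G*E(n) = -(-18582504)*(1 + 2*(-8))/95545 = -(-18582504)*(1 - 16)/95545 = -(-18582504)*(-15)/95545 = -2322813/95545*120 = -55747512/19109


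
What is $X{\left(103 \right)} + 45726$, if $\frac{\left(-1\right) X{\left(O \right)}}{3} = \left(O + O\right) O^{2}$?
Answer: $-6510636$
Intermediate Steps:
$X{\left(O \right)} = - 6 O^{3}$ ($X{\left(O \right)} = - 3 \left(O + O\right) O^{2} = - 3 \cdot 2 O O^{2} = - 3 \cdot 2 O^{3} = - 6 O^{3}$)
$X{\left(103 \right)} + 45726 = - 6 \cdot 103^{3} + 45726 = \left(-6\right) 1092727 + 45726 = -6556362 + 45726 = -6510636$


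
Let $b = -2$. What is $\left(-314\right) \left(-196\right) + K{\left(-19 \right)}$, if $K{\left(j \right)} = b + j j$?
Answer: $61903$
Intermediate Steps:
$K{\left(j \right)} = -2 + j^{2}$ ($K{\left(j \right)} = -2 + j j = -2 + j^{2}$)
$\left(-314\right) \left(-196\right) + K{\left(-19 \right)} = \left(-314\right) \left(-196\right) - \left(2 - \left(-19\right)^{2}\right) = 61544 + \left(-2 + 361\right) = 61544 + 359 = 61903$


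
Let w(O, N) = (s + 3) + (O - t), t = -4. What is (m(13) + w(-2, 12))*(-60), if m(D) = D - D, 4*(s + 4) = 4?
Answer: -120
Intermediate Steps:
s = -3 (s = -4 + (¼)*4 = -4 + 1 = -3)
m(D) = 0
w(O, N) = 4 + O (w(O, N) = (-3 + 3) + (O - 1*(-4)) = 0 + (O + 4) = 0 + (4 + O) = 4 + O)
(m(13) + w(-2, 12))*(-60) = (0 + (4 - 2))*(-60) = (0 + 2)*(-60) = 2*(-60) = -120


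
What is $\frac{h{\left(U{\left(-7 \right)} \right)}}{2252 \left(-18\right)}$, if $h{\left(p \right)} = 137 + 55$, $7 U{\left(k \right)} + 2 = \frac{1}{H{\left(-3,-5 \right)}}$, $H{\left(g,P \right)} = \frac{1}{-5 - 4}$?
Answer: $- \frac{8}{1689} \approx -0.0047365$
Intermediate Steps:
$H{\left(g,P \right)} = - \frac{1}{9}$ ($H{\left(g,P \right)} = \frac{1}{-9} = - \frac{1}{9}$)
$U{\left(k \right)} = - \frac{11}{7}$ ($U{\left(k \right)} = - \frac{2}{7} + \frac{1}{7 \left(- \frac{1}{9}\right)} = - \frac{2}{7} + \frac{1}{7} \left(-9\right) = - \frac{2}{7} - \frac{9}{7} = - \frac{11}{7}$)
$h{\left(p \right)} = 192$
$\frac{h{\left(U{\left(-7 \right)} \right)}}{2252 \left(-18\right)} = \frac{192}{2252 \left(-18\right)} = \frac{192}{-40536} = 192 \left(- \frac{1}{40536}\right) = - \frac{8}{1689}$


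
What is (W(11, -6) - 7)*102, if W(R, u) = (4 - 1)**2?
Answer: 204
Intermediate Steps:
W(R, u) = 9 (W(R, u) = 3**2 = 9)
(W(11, -6) - 7)*102 = (9 - 7)*102 = 2*102 = 204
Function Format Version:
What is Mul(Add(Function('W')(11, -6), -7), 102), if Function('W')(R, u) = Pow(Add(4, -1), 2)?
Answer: 204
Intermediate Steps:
Function('W')(R, u) = 9 (Function('W')(R, u) = Pow(3, 2) = 9)
Mul(Add(Function('W')(11, -6), -7), 102) = Mul(Add(9, -7), 102) = Mul(2, 102) = 204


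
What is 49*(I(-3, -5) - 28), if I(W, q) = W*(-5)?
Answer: -637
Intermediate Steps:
I(W, q) = -5*W
49*(I(-3, -5) - 28) = 49*(-5*(-3) - 28) = 49*(15 - 28) = 49*(-13) = -637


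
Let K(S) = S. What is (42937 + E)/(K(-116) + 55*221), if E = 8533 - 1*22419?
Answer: 29051/12039 ≈ 2.4131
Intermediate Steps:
E = -13886 (E = 8533 - 22419 = -13886)
(42937 + E)/(K(-116) + 55*221) = (42937 - 13886)/(-116 + 55*221) = 29051/(-116 + 12155) = 29051/12039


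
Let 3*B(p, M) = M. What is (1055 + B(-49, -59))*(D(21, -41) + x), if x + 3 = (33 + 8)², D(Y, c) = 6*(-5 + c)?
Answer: 4354612/3 ≈ 1.4515e+6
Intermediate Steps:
B(p, M) = M/3
D(Y, c) = -30 + 6*c
x = 1678 (x = -3 + (33 + 8)² = -3 + 41² = -3 + 1681 = 1678)
(1055 + B(-49, -59))*(D(21, -41) + x) = (1055 + (⅓)*(-59))*((-30 + 6*(-41)) + 1678) = (1055 - 59/3)*((-30 - 246) + 1678) = 3106*(-276 + 1678)/3 = (3106/3)*1402 = 4354612/3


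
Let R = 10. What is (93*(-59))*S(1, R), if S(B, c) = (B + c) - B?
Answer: -54870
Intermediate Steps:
S(B, c) = c
(93*(-59))*S(1, R) = (93*(-59))*10 = -5487*10 = -54870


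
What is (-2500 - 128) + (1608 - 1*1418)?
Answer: -2438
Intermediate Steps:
(-2500 - 128) + (1608 - 1*1418) = -2628 + (1608 - 1418) = -2628 + 190 = -2438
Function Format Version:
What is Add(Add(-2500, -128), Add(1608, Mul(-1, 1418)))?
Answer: -2438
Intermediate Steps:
Add(Add(-2500, -128), Add(1608, Mul(-1, 1418))) = Add(-2628, Add(1608, -1418)) = Add(-2628, 190) = -2438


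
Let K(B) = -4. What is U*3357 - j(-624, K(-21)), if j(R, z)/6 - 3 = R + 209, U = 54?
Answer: 183750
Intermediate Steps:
j(R, z) = 1272 + 6*R (j(R, z) = 18 + 6*(R + 209) = 18 + 6*(209 + R) = 18 + (1254 + 6*R) = 1272 + 6*R)
U*3357 - j(-624, K(-21)) = 54*3357 - (1272 + 6*(-624)) = 181278 - (1272 - 3744) = 181278 - 1*(-2472) = 181278 + 2472 = 183750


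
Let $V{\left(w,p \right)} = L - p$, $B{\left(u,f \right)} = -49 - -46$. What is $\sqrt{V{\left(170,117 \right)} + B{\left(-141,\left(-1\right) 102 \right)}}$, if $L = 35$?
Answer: $i \sqrt{85} \approx 9.2195 i$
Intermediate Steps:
$B{\left(u,f \right)} = -3$ ($B{\left(u,f \right)} = -49 + 46 = -3$)
$V{\left(w,p \right)} = 35 - p$
$\sqrt{V{\left(170,117 \right)} + B{\left(-141,\left(-1\right) 102 \right)}} = \sqrt{\left(35 - 117\right) - 3} = \sqrt{-82 - 3} = \sqrt{-85} = i \sqrt{85}$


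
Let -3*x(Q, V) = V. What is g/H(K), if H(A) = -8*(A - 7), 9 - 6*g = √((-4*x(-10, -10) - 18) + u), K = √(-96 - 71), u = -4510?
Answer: 7/1152 + √1706406/15552 - 7*I*√10218/15552 + I*√167/1152 ≈ 0.090072 - 0.03428*I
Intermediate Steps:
x(Q, V) = -V/3
K = I*√167 (K = √(-167) = I*√167 ≈ 12.923*I)
g = 3/2 - I*√10218/9 (g = 3/2 - √((-(-4)*(-10)/3 - 18) - 4510)/6 = 3/2 - √((-4*10/3 - 18) - 4510)/6 = 3/2 - √((-40/3 - 18) - 4510)/6 = 3/2 - √(-94/3 - 4510)/6 = 3/2 - I*√10218/9 ≈ 1.5 - 11.232*I)
H(A) = 56 - 8*A (H(A) = -8*(-7 + A) = 56 - 8*A)
g/H(K) = (3/2 - I*√10218/9)/(56 - 8*I*√167)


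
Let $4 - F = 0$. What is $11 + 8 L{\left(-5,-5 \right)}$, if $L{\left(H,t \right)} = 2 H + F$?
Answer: $-37$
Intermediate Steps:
$F = 4$ ($F = 4 - 0 = 4 + 0 = 4$)
$L{\left(H,t \right)} = 4 + 2 H$ ($L{\left(H,t \right)} = 2 H + 4 = 4 + 2 H$)
$11 + 8 L{\left(-5,-5 \right)} = 11 + 8 \left(4 + 2 \left(-5\right)\right) = 11 + 8 \left(4 - 10\right) = 11 + 8 \left(-6\right) = 11 - 48 = -37$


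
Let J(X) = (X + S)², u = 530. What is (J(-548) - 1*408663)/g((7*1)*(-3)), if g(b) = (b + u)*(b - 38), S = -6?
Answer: 101747/30031 ≈ 3.3881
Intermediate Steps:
J(X) = (-6 + X)² (J(X) = (X - 6)² = (-6 + X)²)
g(b) = (-38 + b)*(530 + b) (g(b) = (b + 530)*(b - 38) = (530 + b)*(-38 + b) = (-38 + b)*(530 + b))
(J(-548) - 1*408663)/g((7*1)*(-3)) = ((-6 - 548)² - 1*408663)/(-20140 + ((7*1)*(-3))² + 492*((7*1)*(-3))) = ((-554)² - 408663)/(-20140 + (7*(-3))² + 492*(7*(-3))) = (306916 - 408663)/(-20140 + (-21)² + 492*(-21)) = -101747/(-20140 + 441 - 10332) = -101747/(-30031) = -101747*(-1/30031) = 101747/30031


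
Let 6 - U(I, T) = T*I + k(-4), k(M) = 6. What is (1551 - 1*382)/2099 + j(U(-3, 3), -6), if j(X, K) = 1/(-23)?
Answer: 24788/48277 ≈ 0.51345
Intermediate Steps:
U(I, T) = -I*T (U(I, T) = 6 - (T*I + 6) = 6 - (I*T + 6) = 6 - (6 + I*T) = 6 + (-6 - I*T) = -I*T)
j(X, K) = -1/23
(1551 - 1*382)/2099 + j(U(-3, 3), -6) = (1551 - 1*382)/2099 - 1/23 = (1551 - 382)*(1/2099) - 1/23 = 1169*(1/2099) - 1/23 = 1169/2099 - 1/23 = 24788/48277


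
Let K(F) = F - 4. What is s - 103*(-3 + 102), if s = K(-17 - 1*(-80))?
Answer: -10138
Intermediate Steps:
K(F) = -4 + F
s = 59 (s = -4 + (-17 - 1*(-80)) = -4 + (-17 + 80) = -4 + 63 = 59)
s - 103*(-3 + 102) = 59 - 103*(-3 + 102) = 59 - 103*99 = 59 - 10197 = -10138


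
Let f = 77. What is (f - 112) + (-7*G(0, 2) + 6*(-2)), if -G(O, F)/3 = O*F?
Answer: -47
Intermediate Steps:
G(O, F) = -3*F*O (G(O, F) = -3*O*F = -3*F*O)
(f - 112) + (-7*G(0, 2) + 6*(-2)) = (77 - 112) + (-(-21)*2*0 + 6*(-2)) = -35 + (-7*0 - 12) = -35 + (0 - 12) = -35 - 12 = -47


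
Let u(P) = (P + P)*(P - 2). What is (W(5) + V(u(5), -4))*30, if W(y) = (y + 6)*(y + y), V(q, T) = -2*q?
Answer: 1500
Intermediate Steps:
u(P) = 2*P*(-2 + P) (u(P) = (2*P)*(-2 + P) = 2*P*(-2 + P))
W(y) = 2*y*(6 + y) (W(y) = (6 + y)*(2*y) = 2*y*(6 + y))
(W(5) + V(u(5), -4))*30 = (2*5*(6 + 5) - 4*5*(-2 + 5))*30 = (2*5*11 - 4*5*3)*30 = (110 - 2*30)*30 = (110 - 60)*30 = 50*30 = 1500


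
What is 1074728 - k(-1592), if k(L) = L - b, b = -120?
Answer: 1076200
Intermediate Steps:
k(L) = 120 + L (k(L) = L - 1*(-120) = L + 120 = 120 + L)
1074728 - k(-1592) = 1074728 - (120 - 1592) = 1074728 - 1*(-1472) = 1074728 + 1472 = 1076200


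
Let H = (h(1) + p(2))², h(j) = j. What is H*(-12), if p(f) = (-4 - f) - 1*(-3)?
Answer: -48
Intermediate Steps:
p(f) = -1 - f (p(f) = (-4 - f) + 3 = -1 - f)
H = 4 (H = (1 + (-1 - 1*2))² = (1 + (-1 - 2))² = (1 - 3)² = (-2)² = 4)
H*(-12) = 4*(-12) = -48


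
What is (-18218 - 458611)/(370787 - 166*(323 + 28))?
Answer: -476829/312521 ≈ -1.5257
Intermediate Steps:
(-18218 - 458611)/(370787 - 166*(323 + 28)) = -476829/(370787 - 166*351) = -476829/(370787 - 58266) = -476829/312521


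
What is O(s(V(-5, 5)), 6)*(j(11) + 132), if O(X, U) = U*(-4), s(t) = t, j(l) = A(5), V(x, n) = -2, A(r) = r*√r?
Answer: -3168 - 120*√5 ≈ -3436.3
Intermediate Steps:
A(r) = r^(3/2)
j(l) = 5*√5 (j(l) = 5^(3/2) = 5*√5)
O(X, U) = -4*U
O(s(V(-5, 5)), 6)*(j(11) + 132) = (-4*6)*(5*√5 + 132) = -24*(132 + 5*√5) = -3168 - 120*√5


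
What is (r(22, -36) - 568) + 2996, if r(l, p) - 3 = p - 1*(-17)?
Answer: 2412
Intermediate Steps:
r(l, p) = 20 + p (r(l, p) = 3 + (p - 1*(-17)) = 3 + (p + 17) = 3 + (17 + p) = 20 + p)
(r(22, -36) - 568) + 2996 = ((20 - 36) - 568) + 2996 = (-16 - 568) + 2996 = -584 + 2996 = 2412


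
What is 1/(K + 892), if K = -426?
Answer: 1/466 ≈ 0.0021459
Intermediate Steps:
1/(K + 892) = 1/(-426 + 892) = 1/466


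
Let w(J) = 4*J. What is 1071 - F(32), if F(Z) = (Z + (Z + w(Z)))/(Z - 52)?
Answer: 5403/5 ≈ 1080.6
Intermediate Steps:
F(Z) = 6*Z/(-52 + Z) (F(Z) = (Z + (Z + 4*Z))/(Z - 52) = (Z + 5*Z)/(-52 + Z) = (6*Z)/(-52 + Z) = 6*Z/(-52 + Z))
1071 - F(32) = 1071 - 6*32/(-52 + 32) = 1071 - 6*32/(-20) = 1071 - 6*32*(-1)/20 = 1071 - 1*(-48/5) = 1071 + 48/5 = 5403/5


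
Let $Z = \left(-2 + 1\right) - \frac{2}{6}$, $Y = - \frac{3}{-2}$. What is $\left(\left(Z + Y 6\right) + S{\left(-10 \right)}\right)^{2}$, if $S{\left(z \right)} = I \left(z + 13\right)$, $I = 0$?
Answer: $\frac{529}{9} \approx 58.778$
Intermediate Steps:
$S{\left(z \right)} = 0$ ($S{\left(z \right)} = 0 \left(z + 13\right) = 0 \left(13 + z\right) = 0$)
$Y = \frac{3}{2}$ ($Y = \left(-3\right) \left(- \frac{1}{2}\right) = \frac{3}{2} \approx 1.5$)
$Z = - \frac{4}{3}$ ($Z = -1 - \frac{1}{3} = - \frac{4}{3} \approx -1.3333$)
$\left(\left(Z + Y 6\right) + S{\left(-10 \right)}\right)^{2} = \left(\left(- \frac{4}{3} + \frac{3}{2} \cdot 6\right) + 0\right)^{2} = \left(\left(- \frac{4}{3} + 9\right) + 0\right)^{2} = \left(\frac{23}{3} + 0\right)^{2} = \left(\frac{23}{3}\right)^{2} = \frac{529}{9}$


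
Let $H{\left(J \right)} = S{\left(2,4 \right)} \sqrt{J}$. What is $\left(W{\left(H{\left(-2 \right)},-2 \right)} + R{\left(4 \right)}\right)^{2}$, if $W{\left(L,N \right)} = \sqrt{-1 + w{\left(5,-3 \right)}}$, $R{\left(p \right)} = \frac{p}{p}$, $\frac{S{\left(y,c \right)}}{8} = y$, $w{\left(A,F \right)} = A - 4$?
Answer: $1$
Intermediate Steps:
$w{\left(A,F \right)} = -4 + A$
$S{\left(y,c \right)} = 8 y$
$H{\left(J \right)} = 16 \sqrt{J}$ ($H{\left(J \right)} = 8 \cdot 2 \sqrt{J} = 16 \sqrt{J}$)
$R{\left(p \right)} = 1$
$W{\left(L,N \right)} = 0$ ($W{\left(L,N \right)} = \sqrt{-1 + \left(-4 + 5\right)} = \sqrt{-1 + 1} = \sqrt{0} = 0$)
$\left(W{\left(H{\left(-2 \right)},-2 \right)} + R{\left(4 \right)}\right)^{2} = \left(0 + 1\right)^{2} = 1^{2} = 1$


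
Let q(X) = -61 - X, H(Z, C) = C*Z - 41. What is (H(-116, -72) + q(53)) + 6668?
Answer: 14865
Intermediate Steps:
H(Z, C) = -41 + C*Z
(H(-116, -72) + q(53)) + 6668 = ((-41 - 72*(-116)) + (-61 - 1*53)) + 6668 = ((-41 + 8352) + (-61 - 53)) + 6668 = (8311 - 114) + 6668 = 8197 + 6668 = 14865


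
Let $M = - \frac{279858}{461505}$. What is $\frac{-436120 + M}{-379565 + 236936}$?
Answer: $\frac{67090613486}{21941332215} \approx 3.0577$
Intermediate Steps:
$M = - \frac{93286}{153835}$ ($M = \left(-279858\right) \frac{1}{461505} = - \frac{93286}{153835} \approx -0.6064$)
$\frac{-436120 + M}{-379565 + 236936} = \frac{-436120 - \frac{93286}{153835}}{-379565 + 236936} = - \frac{67090613486}{153835 \left(-142629\right)} = \left(- \frac{67090613486}{153835}\right) \left(- \frac{1}{142629}\right) = \frac{67090613486}{21941332215}$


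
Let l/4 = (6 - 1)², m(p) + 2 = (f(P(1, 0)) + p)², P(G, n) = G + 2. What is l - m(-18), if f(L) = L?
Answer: -123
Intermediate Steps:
P(G, n) = 2 + G
m(p) = -2 + (3 + p)² (m(p) = -2 + ((2 + 1) + p)² = -2 + (3 + p)²)
l = 100 (l = 4*(6 - 1)² = 4*5² = 4*25 = 100)
l - m(-18) = 100 - (-2 + (3 - 18)²) = 100 - (-2 + (-15)²) = 100 - (-2 + 225) = 100 - 1*223 = 100 - 223 = -123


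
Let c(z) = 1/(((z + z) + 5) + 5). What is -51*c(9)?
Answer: -51/28 ≈ -1.8214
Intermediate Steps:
c(z) = 1/(10 + 2*z) (c(z) = 1/((2*z + 5) + 5) = 1/((5 + 2*z) + 5) = 1/(10 + 2*z))
-51*c(9) = -51/(2*(5 + 9)) = -51/(2*14) = -51*1/28 = -51/28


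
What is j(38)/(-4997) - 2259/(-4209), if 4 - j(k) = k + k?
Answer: 3863757/7010791 ≈ 0.55112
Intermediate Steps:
j(k) = 4 - 2*k (j(k) = 4 - (k + k) = 4 - 2*k)
j(38)/(-4997) - 2259/(-4209) = (4 - 2*38)/(-4997) - 2259/(-4209) = (4 - 76)*(-1/4997) - 2259*(-1/4209) = -72*(-1/4997) + 753/1403 = 72/4997 + 753/1403 = 3863757/7010791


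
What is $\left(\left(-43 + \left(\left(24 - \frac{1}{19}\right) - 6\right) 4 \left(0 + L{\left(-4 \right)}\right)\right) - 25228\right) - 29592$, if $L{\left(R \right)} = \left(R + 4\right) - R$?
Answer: $- \frac{1036941}{19} \approx -54576.0$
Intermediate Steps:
$L{\left(R \right)} = 4$ ($L{\left(R \right)} = \left(4 + R\right) - R = 4$)
$\left(\left(-43 + \left(\left(24 - \frac{1}{19}\right) - 6\right) 4 \left(0 + L{\left(-4 \right)}\right)\right) - 25228\right) - 29592 = \left(\left(-43 + \left(\left(24 - \frac{1}{19}\right) - 6\right) 4 \left(0 + 4\right)\right) - 25228\right) - 29592 = \left(\left(-43 + \left(\left(24 - \frac{1}{19}\right) - 6\right) 4 \cdot 4\right) - 25228\right) - 29592 = \left(\left(-43 + \left(\left(24 - \frac{1}{19}\right) - 6\right) 16\right) - 25228\right) - 29592 = \left(\left(-43 + \left(\frac{455}{19} - 6\right) 16\right) - 25228\right) - 29592 = \left(\left(-43 + \frac{341}{19} \cdot 16\right) - 25228\right) - 29592 = \left(\left(-43 + \frac{5456}{19}\right) - 25228\right) - 29592 = \left(\frac{4639}{19} - 25228\right) - 29592 = - \frac{474693}{19} - 29592 = - \frac{1036941}{19}$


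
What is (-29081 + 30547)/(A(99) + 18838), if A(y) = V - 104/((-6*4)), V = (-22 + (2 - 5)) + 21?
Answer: 4398/56515 ≈ 0.077820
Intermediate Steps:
V = -4 (V = (-22 - 3) + 21 = -25 + 21 = -4)
A(y) = ⅓ (A(y) = -4 - 104/((-6*4)) = -4 - 104/(-24) = -4 - 104*(-1)/24 = -4 - 1*(-13/3) = -4 + 13/3 = ⅓)
(-29081 + 30547)/(A(99) + 18838) = (-29081 + 30547)/(⅓ + 18838) = 1466/(56515/3) = 1466*(3/56515) = 4398/56515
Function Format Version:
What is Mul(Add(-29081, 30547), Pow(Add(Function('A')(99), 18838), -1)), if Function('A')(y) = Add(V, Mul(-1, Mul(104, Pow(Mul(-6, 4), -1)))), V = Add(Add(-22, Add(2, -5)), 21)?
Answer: Rational(4398, 56515) ≈ 0.077820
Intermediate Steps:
V = -4 (V = Add(Add(-22, -3), 21) = Add(-25, 21) = -4)
Function('A')(y) = Rational(1, 3) (Function('A')(y) = Add(-4, Mul(-1, Mul(104, Pow(Mul(-6, 4), -1)))) = Add(-4, Mul(-1, Mul(104, Pow(-24, -1)))) = Add(-4, Mul(-1, Mul(104, Rational(-1, 24)))) = Add(-4, Mul(-1, Rational(-13, 3))) = Add(-4, Rational(13, 3)) = Rational(1, 3))
Mul(Add(-29081, 30547), Pow(Add(Function('A')(99), 18838), -1)) = Mul(Add(-29081, 30547), Pow(Add(Rational(1, 3), 18838), -1)) = Mul(1466, Pow(Rational(56515, 3), -1)) = Mul(1466, Rational(3, 56515)) = Rational(4398, 56515)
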